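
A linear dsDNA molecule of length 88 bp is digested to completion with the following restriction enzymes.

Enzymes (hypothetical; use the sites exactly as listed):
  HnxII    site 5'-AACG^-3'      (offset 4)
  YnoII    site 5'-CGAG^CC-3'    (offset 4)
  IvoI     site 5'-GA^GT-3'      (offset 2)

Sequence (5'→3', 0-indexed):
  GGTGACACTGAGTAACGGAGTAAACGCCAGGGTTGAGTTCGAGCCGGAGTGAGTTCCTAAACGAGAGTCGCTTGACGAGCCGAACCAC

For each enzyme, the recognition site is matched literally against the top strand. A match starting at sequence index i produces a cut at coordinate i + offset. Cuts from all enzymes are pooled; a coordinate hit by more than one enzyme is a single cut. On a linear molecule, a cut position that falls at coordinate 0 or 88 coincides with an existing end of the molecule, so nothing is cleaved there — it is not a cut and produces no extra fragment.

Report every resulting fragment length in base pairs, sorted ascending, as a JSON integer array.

[2,3,4,5,6,7,7,9,10,11,11,13]

Site scan:
  HnxII AACG/4: at [13, 22, 59] ⇒ [17, 26, 63]
  YnoII CGAGCC/4: at [39, 75] ⇒ [43, 79]
  IvoI GAGT/2: at [9, 17, 34, 46, 50, 64] ⇒ [11, 19, 36, 48, 52, 66]

Pooled cuts: [11, 17, 19, 26, 36, 43, 48, 52, 63, 66, 79]

Fragment lengths:
  [0,11): 11 bp
  [11,17): 6 bp
  [17,19): 2 bp
  [19,26): 7 bp
  [26,36): 10 bp
  [36,43): 7 bp
  [43,48): 5 bp
  [48,52): 4 bp
  [52,63): 11 bp
  [63,66): 3 bp
  [66,79): 13 bp
  [79,88): 9 bp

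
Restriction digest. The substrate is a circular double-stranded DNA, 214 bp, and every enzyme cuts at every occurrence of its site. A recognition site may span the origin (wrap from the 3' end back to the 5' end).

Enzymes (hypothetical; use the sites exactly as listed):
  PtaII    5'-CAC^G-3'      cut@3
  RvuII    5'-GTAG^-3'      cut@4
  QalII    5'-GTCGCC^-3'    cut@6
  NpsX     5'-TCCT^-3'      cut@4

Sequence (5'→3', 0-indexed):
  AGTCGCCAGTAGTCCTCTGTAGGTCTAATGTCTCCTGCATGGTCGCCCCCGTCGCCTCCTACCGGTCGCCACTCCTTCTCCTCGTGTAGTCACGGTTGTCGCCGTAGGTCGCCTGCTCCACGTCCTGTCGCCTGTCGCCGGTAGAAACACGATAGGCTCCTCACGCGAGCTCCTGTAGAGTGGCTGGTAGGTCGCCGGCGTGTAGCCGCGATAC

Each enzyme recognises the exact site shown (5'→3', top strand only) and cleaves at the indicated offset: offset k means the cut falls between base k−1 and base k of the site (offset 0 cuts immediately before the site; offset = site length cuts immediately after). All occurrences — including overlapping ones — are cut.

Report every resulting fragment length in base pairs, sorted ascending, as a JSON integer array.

Per-enzyme occurrences:
  PtaII CACG/3: at [90, 118, 147, 161] ⇒ [93, 121, 150, 164]
  RvuII GTAG/4: at [8, 18, 85, 103, 140, 174, 186, 201] ⇒ [12, 22, 89, 107, 144, 178, 190, 205]
  QalII GTCGCC/6: at [1, 41, 50, 64, 97, 107, 126, 133, 190] ⇒ [7, 47, 56, 70, 103, 113, 132, 139, 196]
  NpsX TCCT/4: at [12, 32, 56, 72, 78, 122, 157, 170] ⇒ [16, 36, 60, 76, 82, 126, 161, 174]

Pooled cuts: [7, 12, 16, 22, 36, 47, 56, 60, 70, 76, 82, 89, 93, 103, 107, 113, 121, 126, 132, 139, 144, 150, 161, 164, 174, 178, 190, 196, 205]

Fragments:
  7→12: 5 bp
  12→16: 4 bp
  16→22: 6 bp
  22→36: 14 bp
  36→47: 11 bp
  47→56: 9 bp
  56→60: 4 bp
  60→70: 10 bp
  70→76: 6 bp
  76→82: 6 bp
  82→89: 7 bp
  89→93: 4 bp
  93→103: 10 bp
  103→107: 4 bp
  107→113: 6 bp
  113→121: 8 bp
  121→126: 5 bp
  126→132: 6 bp
  132→139: 7 bp
  139→144: 5 bp
  144→150: 6 bp
  150→161: 11 bp
  161→164: 3 bp
  164→174: 10 bp
  174→178: 4 bp
  178→190: 12 bp
  190→196: 6 bp
  196→205: 9 bp
  205→7 (wrap): 214-205+7 = 16 bp

[3,4,4,4,4,4,5,5,5,6,6,6,6,6,6,6,7,7,8,9,9,10,10,10,11,11,12,14,16]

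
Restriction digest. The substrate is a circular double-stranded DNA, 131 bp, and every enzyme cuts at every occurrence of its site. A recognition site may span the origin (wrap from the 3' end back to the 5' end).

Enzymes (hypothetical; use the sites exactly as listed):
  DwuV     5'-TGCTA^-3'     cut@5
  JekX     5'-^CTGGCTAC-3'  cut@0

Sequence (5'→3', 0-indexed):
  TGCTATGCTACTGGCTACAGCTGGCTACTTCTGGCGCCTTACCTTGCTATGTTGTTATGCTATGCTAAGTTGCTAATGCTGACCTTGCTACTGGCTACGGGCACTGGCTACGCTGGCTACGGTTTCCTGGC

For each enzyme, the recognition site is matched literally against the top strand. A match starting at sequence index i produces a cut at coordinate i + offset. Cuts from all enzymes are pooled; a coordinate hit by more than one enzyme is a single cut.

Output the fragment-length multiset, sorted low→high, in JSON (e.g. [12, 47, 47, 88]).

[5,5,8,9,10,13,13,15,24,29]

Site scan:
  DwuV TGCTA/5: at [0, 5, 44, 57, 62, 70, 85] ⇒ [5, 10, 49, 62, 67, 75, 90]
  JekX CTGGCTAC/0: at [10, 20, 90, 103, 112] ⇒ [10, 20, 90, 103, 112]

Pooled cuts: [5, 10, 20, 49, 62, 67, 75, 90, 103, 112]

Fragment lengths:
  5→10: 5 bp
  10→20: 10 bp
  20→49: 29 bp
  49→62: 13 bp
  62→67: 5 bp
  67→75: 8 bp
  75→90: 15 bp
  90→103: 13 bp
  103→112: 9 bp
  112→5 (wrap): 131-112+5 = 24 bp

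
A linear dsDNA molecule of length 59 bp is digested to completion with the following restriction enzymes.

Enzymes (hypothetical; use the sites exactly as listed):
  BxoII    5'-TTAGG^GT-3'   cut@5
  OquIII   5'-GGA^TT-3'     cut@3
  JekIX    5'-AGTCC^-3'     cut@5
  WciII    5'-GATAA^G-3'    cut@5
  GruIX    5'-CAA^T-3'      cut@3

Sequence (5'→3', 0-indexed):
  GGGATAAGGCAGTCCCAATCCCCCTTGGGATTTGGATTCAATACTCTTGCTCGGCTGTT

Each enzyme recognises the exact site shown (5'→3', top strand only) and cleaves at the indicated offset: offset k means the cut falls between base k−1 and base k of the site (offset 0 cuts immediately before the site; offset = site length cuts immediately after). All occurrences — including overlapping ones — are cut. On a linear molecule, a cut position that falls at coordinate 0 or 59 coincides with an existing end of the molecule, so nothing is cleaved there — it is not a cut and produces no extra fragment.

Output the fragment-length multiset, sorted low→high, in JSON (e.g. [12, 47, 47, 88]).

[3,5,6,7,8,12,18]

Per-enzyme occurrences:
  BxoII (TTAGGGT, off=5): no sites
  OquIII (GGATT, off=3): starts [27, 33] → cuts [30, 36]
  JekIX (AGTCC, off=5): starts [10] → cuts [15]
  WciII (GATAAG, off=5): starts [2] → cuts [7]
  GruIX (CAAT, off=3): starts [15, 38] → cuts [18, 41]

All cut coordinates (distinct, sorted): [7, 15, 18, 30, 36, 41]

Fragments:
  [0,7): 7 bp
  [7,15): 8 bp
  [15,18): 3 bp
  [18,30): 12 bp
  [30,36): 6 bp
  [36,41): 5 bp
  [41,59): 18 bp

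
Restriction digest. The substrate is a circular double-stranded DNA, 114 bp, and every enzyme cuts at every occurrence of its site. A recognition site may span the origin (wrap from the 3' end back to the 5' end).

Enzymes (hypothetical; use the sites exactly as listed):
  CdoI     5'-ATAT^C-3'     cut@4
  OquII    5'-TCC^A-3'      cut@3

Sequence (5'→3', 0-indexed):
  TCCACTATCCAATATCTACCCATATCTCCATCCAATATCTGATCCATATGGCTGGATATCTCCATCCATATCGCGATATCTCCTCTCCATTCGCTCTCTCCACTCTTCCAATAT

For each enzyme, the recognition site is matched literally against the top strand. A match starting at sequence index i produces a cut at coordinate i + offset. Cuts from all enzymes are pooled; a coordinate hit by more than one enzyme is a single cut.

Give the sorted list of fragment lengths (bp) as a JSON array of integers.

[4,4,4,4,4,5,5,7,7,8,8,8,9,10,13,14]

Per-enzyme occurrences:
  CdoI ATATC/4: at [11, 21, 34, 55, 67, 75] ⇒ [15, 25, 38, 59, 71, 79]
  OquII TCCA/3: at [0, 7, 26, 30, 42, 60, 64, 85, 98, 106] ⇒ [3, 10, 29, 33, 45, 63, 67, 88, 101, 109]

All cut coordinates (distinct, sorted): [3, 10, 15, 25, 29, 33, 38, 45, 59, 63, 67, 71, 79, 88, 101, 109]

Fragment lengths:
  3→10: 7 bp
  10→15: 5 bp
  15→25: 10 bp
  25→29: 4 bp
  29→33: 4 bp
  33→38: 5 bp
  38→45: 7 bp
  45→59: 14 bp
  59→63: 4 bp
  63→67: 4 bp
  67→71: 4 bp
  71→79: 8 bp
  79→88: 9 bp
  88→101: 13 bp
  101→109: 8 bp
  109→3 (wrap): 114-109+3 = 8 bp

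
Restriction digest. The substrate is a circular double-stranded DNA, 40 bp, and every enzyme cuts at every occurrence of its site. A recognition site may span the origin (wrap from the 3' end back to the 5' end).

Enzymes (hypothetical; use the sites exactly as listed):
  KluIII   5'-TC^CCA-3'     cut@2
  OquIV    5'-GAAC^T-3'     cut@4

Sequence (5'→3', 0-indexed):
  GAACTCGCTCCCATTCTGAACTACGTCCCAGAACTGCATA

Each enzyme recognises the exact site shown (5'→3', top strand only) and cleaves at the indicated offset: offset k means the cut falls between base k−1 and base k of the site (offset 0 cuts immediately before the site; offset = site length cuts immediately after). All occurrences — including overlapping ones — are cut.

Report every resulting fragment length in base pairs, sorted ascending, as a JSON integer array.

Scan for sites:
  KluIII TCCCA/2: at [8, 25] ⇒ [10, 27]
  OquIV GAACT/4: at [0, 17, 30] ⇒ [4, 21, 34]

All cut coordinates (distinct, sorted): [4, 10, 21, 27, 34]

Fragment lengths:
  4→10: 6 bp
  10→21: 11 bp
  21→27: 6 bp
  27→34: 7 bp
  34→4 (wrap): 40-34+4 = 10 bp

[6,6,7,10,11]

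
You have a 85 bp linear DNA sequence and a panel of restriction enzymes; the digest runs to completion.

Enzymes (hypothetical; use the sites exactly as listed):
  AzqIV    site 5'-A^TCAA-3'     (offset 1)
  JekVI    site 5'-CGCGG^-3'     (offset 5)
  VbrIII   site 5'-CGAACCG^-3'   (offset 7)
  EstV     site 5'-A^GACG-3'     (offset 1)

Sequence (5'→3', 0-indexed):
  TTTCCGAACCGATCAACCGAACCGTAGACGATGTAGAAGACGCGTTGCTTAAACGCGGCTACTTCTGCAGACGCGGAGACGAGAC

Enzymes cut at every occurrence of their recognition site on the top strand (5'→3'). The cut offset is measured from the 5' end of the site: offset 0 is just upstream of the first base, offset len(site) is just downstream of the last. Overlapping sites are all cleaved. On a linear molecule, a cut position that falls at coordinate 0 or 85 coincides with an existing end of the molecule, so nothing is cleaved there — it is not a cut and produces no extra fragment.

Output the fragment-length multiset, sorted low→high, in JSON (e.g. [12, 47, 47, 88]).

Scan for sites:
  AzqIV (ATCAA, off=1): starts [11] → cuts [12]
  JekVI (CGCGG, off=5): starts [53, 71] → cuts [58, 76]
  VbrIII (CGAACCG, off=7): starts [4, 17] → cuts [11, 24]
  EstV (AGACG, off=1): starts [25, 37, 68, 76] → cuts [26, 38, 69, 77]

Pooled cuts: [11, 12, 24, 26, 38, 58, 69, 76, 77]

Fragment lengths:
  [0,11): 11 bp
  [11,12): 1 bp
  [12,24): 12 bp
  [24,26): 2 bp
  [26,38): 12 bp
  [38,58): 20 bp
  [58,69): 11 bp
  [69,76): 7 bp
  [76,77): 1 bp
  [77,85): 8 bp

[1,1,2,7,8,11,11,12,12,20]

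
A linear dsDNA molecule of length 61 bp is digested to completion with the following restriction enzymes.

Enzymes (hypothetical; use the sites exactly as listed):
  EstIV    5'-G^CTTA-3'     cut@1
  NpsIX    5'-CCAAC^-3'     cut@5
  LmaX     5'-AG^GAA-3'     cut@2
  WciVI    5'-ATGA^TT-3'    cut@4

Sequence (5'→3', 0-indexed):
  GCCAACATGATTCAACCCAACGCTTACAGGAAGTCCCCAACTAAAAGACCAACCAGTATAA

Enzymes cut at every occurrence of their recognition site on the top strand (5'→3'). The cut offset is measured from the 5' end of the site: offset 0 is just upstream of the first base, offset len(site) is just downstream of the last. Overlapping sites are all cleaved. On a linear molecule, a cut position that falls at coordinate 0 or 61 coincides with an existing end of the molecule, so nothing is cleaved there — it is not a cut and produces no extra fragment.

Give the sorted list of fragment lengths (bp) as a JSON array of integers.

Site scan:
  EstIV GCTTA/1: at [21] ⇒ [22]
  NpsIX CCAAC/5: at [1, 16, 36, 48] ⇒ [6, 21, 41, 53]
  LmaX AGGAA/2: at [27] ⇒ [29]
  WciVI ATGATT/4: at [6] ⇒ [10]

Pooled cuts: [6, 10, 21, 22, 29, 41, 53]

Fragment lengths:
  [0,6): 6 bp
  [6,10): 4 bp
  [10,21): 11 bp
  [21,22): 1 bp
  [22,29): 7 bp
  [29,41): 12 bp
  [41,53): 12 bp
  [53,61): 8 bp

[1,4,6,7,8,11,12,12]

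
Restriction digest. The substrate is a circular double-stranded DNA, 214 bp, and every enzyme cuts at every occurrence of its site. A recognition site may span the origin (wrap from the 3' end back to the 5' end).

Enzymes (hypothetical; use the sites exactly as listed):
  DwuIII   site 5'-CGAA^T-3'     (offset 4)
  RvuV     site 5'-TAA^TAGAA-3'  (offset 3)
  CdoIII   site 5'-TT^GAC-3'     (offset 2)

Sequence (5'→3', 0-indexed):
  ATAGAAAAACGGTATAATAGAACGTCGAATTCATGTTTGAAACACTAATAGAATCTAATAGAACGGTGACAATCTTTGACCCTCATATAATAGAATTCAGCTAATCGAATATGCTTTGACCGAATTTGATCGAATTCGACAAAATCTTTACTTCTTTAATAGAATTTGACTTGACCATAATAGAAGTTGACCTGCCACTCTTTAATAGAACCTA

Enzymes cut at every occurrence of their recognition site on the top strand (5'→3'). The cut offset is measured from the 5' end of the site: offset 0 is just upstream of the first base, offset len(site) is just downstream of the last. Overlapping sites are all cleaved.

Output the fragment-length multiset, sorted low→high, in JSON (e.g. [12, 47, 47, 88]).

Scan for sites:
  DwuIII (CGAAT, off=4): starts [25, 105, 120, 130] → cuts [29, 109, 124, 134]
  RvuV (TAATAGAA, off=3): starts [14, 45, 55, 87, 156, 177, 202, 212] → cuts [1, 17, 48, 58, 90, 159, 180, 205]
  CdoIII (TTGAC, off=2): starts [75, 115, 165, 170, 186] → cuts [77, 117, 167, 172, 188]

Pooled cuts: [1, 17, 29, 48, 58, 77, 90, 109, 117, 124, 134, 159, 167, 172, 180, 188, 205]

Fragment lengths:
  1→17: 16 bp
  17→29: 12 bp
  29→48: 19 bp
  48→58: 10 bp
  58→77: 19 bp
  77→90: 13 bp
  90→109: 19 bp
  109→117: 8 bp
  117→124: 7 bp
  124→134: 10 bp
  134→159: 25 bp
  159→167: 8 bp
  167→172: 5 bp
  172→180: 8 bp
  180→188: 8 bp
  188→205: 17 bp
  205→1 (wrap): 214-205+1 = 10 bp

[5,7,8,8,8,8,10,10,10,12,13,16,17,19,19,19,25]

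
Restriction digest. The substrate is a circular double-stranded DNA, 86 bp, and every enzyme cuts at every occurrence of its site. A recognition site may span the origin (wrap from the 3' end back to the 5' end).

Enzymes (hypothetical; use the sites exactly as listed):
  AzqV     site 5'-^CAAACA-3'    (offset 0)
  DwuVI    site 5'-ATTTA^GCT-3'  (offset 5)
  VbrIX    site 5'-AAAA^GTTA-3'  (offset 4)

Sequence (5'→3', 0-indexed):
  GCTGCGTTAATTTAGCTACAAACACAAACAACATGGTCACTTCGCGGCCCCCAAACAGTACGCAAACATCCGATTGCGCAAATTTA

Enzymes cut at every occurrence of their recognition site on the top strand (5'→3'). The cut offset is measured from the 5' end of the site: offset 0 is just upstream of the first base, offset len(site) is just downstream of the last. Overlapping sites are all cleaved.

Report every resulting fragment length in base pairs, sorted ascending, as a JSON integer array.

Scan for sites:
  AzqV (CAAACA, off=0): starts [18, 24, 51, 62] → cuts [18, 24, 51, 62]
  DwuVI (ATTTAGCT, off=5): starts [9, 81] → cuts [0, 14]
  VbrIX (AAAAGTTA, off=4): no sites

All cut coordinates (distinct, sorted): [0, 14, 18, 24, 51, 62]

Fragments:
  0→14: 14 bp
  14→18: 4 bp
  18→24: 6 bp
  24→51: 27 bp
  51→62: 11 bp
  62→0 (wrap): 86-62+0 = 24 bp

[4,6,11,14,24,27]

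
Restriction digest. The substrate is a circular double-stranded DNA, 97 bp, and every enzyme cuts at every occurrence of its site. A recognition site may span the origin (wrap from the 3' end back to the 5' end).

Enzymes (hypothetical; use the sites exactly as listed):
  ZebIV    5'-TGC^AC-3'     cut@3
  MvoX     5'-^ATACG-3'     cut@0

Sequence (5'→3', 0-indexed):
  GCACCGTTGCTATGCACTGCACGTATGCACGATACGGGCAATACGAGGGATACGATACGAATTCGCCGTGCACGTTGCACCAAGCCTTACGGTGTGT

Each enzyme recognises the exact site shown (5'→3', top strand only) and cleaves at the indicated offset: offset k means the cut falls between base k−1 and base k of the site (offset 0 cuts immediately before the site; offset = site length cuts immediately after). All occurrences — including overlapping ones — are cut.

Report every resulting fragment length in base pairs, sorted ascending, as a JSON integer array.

Scan for sites:
  ZebIV TGCAC/3: at [12, 17, 25, 68, 75, 96] ⇒ [2, 15, 20, 28, 71, 78]
  MvoX ATACG/0: at [31, 40, 49, 54] ⇒ [31, 40, 49, 54]

Pooled cuts: [2, 15, 20, 28, 31, 40, 49, 54, 71, 78]

Fragments:
  2→15: 13 bp
  15→20: 5 bp
  20→28: 8 bp
  28→31: 3 bp
  31→40: 9 bp
  40→49: 9 bp
  49→54: 5 bp
  54→71: 17 bp
  71→78: 7 bp
  78→2 (wrap): 97-78+2 = 21 bp

[3,5,5,7,8,9,9,13,17,21]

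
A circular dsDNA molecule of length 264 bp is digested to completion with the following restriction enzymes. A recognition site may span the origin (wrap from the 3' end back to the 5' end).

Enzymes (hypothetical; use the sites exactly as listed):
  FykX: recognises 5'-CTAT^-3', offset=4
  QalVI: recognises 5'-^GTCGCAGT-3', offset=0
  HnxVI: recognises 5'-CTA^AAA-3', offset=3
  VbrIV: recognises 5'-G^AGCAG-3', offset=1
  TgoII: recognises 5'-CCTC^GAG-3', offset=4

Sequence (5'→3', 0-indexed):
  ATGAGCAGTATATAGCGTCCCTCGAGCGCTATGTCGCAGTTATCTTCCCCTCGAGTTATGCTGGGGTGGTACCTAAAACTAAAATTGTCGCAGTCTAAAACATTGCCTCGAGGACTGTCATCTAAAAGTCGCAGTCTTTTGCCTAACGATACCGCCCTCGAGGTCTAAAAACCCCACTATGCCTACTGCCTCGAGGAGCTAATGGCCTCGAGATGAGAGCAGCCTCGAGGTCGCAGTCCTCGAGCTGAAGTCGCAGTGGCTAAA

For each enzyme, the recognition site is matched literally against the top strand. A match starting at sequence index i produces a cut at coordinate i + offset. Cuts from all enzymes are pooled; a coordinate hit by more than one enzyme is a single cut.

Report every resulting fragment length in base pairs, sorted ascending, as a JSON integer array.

Per-enzyme occurrences:
  FykX CTAT/4: at [28, 176] ⇒ [32, 180]
  QalVI GTCGCAGT/0: at [32, 86, 127, 229, 249] ⇒ [32, 86, 127, 229, 249]
  HnxVI CTAAAA/3: at [72, 78, 94, 121, 164, 259] ⇒ [75, 81, 97, 124, 167, 262]
  VbrIV GAGCAG/1: at [2, 216] ⇒ [3, 217]
  TgoII CCTCGAG/4: at [19, 48, 105, 155, 188, 205, 222, 237] ⇒ [23, 52, 109, 159, 192, 209, 226, 241]

Pooled cuts: [3, 23, 32, 52, 75, 81, 86, 97, 109, 124, 127, 159, 167, 180, 192, 209, 217, 226, 229, 241, 249, 262]

Fragment lengths:
  3→23: 20 bp
  23→32: 9 bp
  32→52: 20 bp
  52→75: 23 bp
  75→81: 6 bp
  81→86: 5 bp
  86→97: 11 bp
  97→109: 12 bp
  109→124: 15 bp
  124→127: 3 bp
  127→159: 32 bp
  159→167: 8 bp
  167→180: 13 bp
  180→192: 12 bp
  192→209: 17 bp
  209→217: 8 bp
  217→226: 9 bp
  226→229: 3 bp
  229→241: 12 bp
  241→249: 8 bp
  249→262: 13 bp
  262→3 (wrap): 264-262+3 = 5 bp

[3,3,5,5,6,8,8,8,9,9,11,12,12,12,13,13,15,17,20,20,23,32]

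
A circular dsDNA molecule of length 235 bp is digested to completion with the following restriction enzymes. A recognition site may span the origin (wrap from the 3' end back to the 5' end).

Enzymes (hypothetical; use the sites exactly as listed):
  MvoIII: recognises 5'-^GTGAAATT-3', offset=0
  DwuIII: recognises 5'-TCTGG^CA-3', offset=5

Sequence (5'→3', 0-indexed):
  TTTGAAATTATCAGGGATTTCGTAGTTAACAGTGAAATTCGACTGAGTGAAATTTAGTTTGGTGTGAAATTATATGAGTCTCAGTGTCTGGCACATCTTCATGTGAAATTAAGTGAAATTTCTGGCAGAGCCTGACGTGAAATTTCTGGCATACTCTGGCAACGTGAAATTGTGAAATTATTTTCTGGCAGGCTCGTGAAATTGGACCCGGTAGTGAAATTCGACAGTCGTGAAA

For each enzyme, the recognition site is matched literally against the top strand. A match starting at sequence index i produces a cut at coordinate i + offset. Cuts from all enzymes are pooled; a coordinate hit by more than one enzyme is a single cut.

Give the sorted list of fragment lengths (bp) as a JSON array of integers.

[4,7,8,10,10,11,11,13,13,15,16,17,17,18,28,37]

Per-enzyme occurrences:
  MvoIII GTGAAATT/0: at [31, 46, 63, 102, 112, 136, 163, 171, 195, 213, 229] ⇒ [31, 46, 63, 102, 112, 136, 163, 171, 195, 213, 229]
  DwuIII TCTGGCA/5: at [86, 120, 144, 154, 183] ⇒ [91, 125, 149, 159, 188]

All cut coordinates (distinct, sorted): [31, 46, 63, 91, 102, 112, 125, 136, 149, 159, 163, 171, 188, 195, 213, 229]

Fragments:
  31→46: 15 bp
  46→63: 17 bp
  63→91: 28 bp
  91→102: 11 bp
  102→112: 10 bp
  112→125: 13 bp
  125→136: 11 bp
  136→149: 13 bp
  149→159: 10 bp
  159→163: 4 bp
  163→171: 8 bp
  171→188: 17 bp
  188→195: 7 bp
  195→213: 18 bp
  213→229: 16 bp
  229→31 (wrap): 235-229+31 = 37 bp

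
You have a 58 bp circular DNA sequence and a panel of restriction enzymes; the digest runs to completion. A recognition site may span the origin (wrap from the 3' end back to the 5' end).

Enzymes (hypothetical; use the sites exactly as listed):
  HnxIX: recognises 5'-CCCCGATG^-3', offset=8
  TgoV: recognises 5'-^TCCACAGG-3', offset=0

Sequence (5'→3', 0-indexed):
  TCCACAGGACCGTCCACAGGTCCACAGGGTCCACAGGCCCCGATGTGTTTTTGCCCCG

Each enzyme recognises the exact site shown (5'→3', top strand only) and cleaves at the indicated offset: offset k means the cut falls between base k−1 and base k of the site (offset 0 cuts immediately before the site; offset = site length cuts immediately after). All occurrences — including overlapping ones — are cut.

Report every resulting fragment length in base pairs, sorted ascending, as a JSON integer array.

[8,9,12,13,16]

Scan for sites:
  HnxIX CCCCGATG/8: at [37] ⇒ [45]
  TgoV TCCACAGG/0: at [0, 12, 20, 29] ⇒ [0, 12, 20, 29]

All cut coordinates (distinct, sorted): [0, 12, 20, 29, 45]

Fragments:
  0→12: 12 bp
  12→20: 8 bp
  20→29: 9 bp
  29→45: 16 bp
  45→0 (wrap): 58-45+0 = 13 bp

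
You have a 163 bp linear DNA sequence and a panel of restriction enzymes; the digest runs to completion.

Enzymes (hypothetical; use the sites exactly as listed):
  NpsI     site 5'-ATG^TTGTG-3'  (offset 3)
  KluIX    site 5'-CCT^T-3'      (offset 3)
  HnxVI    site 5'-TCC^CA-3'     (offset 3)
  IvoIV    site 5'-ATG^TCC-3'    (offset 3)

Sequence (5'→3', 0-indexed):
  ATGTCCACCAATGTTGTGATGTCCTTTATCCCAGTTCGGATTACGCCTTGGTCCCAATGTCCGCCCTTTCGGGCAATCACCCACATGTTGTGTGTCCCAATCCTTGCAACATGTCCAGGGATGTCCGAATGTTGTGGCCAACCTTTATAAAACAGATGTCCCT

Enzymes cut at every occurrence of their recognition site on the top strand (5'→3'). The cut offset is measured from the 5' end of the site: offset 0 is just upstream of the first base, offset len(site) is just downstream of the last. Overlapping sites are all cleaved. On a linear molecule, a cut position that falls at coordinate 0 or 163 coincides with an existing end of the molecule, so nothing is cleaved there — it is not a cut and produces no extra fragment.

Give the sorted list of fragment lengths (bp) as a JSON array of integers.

Site scan:
  NpsI ATGTTGTG/3: at [10, 84, 128] ⇒ [13, 87, 131]
  KluIX CCTT/3: at [22, 45, 64, 101, 141] ⇒ [25, 48, 67, 104, 144]
  HnxVI TCCCA/3: at [28, 51, 94] ⇒ [31, 54, 97]
  IvoIV ATGTCC/3: at [0, 18, 56, 110, 120, 155] ⇒ [3, 21, 59, 113, 123, 158]

Pooled cuts: [3, 13, 21, 25, 31, 48, 54, 59, 67, 87, 97, 104, 113, 123, 131, 144, 158]

Fragments:
  [0,3): 3 bp
  [3,13): 10 bp
  [13,21): 8 bp
  [21,25): 4 bp
  [25,31): 6 bp
  [31,48): 17 bp
  [48,54): 6 bp
  [54,59): 5 bp
  [59,67): 8 bp
  [67,87): 20 bp
  [87,97): 10 bp
  [97,104): 7 bp
  [104,113): 9 bp
  [113,123): 10 bp
  [123,131): 8 bp
  [131,144): 13 bp
  [144,158): 14 bp
  [158,163): 5 bp

[3,4,5,5,6,6,7,8,8,8,9,10,10,10,13,14,17,20]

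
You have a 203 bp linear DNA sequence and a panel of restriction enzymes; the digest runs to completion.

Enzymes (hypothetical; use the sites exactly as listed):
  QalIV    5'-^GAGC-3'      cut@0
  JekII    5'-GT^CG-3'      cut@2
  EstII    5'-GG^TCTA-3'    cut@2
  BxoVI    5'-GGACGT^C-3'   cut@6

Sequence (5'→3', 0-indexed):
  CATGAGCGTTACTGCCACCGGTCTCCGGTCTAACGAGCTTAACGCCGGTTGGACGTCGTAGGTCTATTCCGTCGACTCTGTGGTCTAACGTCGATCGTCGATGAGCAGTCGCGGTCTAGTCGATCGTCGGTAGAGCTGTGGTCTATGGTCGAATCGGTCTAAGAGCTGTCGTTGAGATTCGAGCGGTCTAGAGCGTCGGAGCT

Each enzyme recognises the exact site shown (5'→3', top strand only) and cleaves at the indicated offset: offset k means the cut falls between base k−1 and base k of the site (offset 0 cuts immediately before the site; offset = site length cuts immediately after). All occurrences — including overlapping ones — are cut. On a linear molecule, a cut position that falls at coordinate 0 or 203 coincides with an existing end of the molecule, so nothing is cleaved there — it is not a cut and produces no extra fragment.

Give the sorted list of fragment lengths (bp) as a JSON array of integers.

Per-enzyme occurrences:
  QalIV (GAGC, off=0): starts [3, 34, 102, 132, 162, 180, 190, 198] → cuts [3, 34, 102, 132, 162, 180, 190, 198]
  JekII (GTCG, off=2): starts [54, 70, 89, 96, 107, 118, 125, 147, 167, 194] → cuts [56, 72, 91, 98, 109, 120, 127, 149, 169, 196]
  EstII (GGTCTA, off=2): starts [26, 60, 81, 112, 139, 155, 184] → cuts [28, 62, 83, 114, 141, 157, 186]
  BxoVI (GGACGTC, off=6): starts [50] → cuts [56]

Pooled cuts: [3, 28, 34, 56, 62, 72, 83, 91, 98, 102, 109, 114, 120, 127, 132, 141, 149, 157, 162, 169, 180, 186, 190, 196, 198]

Fragment lengths:
  [0,3): 3 bp
  [3,28): 25 bp
  [28,34): 6 bp
  [34,56): 22 bp
  [56,62): 6 bp
  [62,72): 10 bp
  [72,83): 11 bp
  [83,91): 8 bp
  [91,98): 7 bp
  [98,102): 4 bp
  [102,109): 7 bp
  [109,114): 5 bp
  [114,120): 6 bp
  [120,127): 7 bp
  [127,132): 5 bp
  [132,141): 9 bp
  [141,149): 8 bp
  [149,157): 8 bp
  [157,162): 5 bp
  [162,169): 7 bp
  [169,180): 11 bp
  [180,186): 6 bp
  [186,190): 4 bp
  [190,196): 6 bp
  [196,198): 2 bp
  [198,203): 5 bp

[2,3,4,4,5,5,5,5,6,6,6,6,6,7,7,7,7,8,8,8,9,10,11,11,22,25]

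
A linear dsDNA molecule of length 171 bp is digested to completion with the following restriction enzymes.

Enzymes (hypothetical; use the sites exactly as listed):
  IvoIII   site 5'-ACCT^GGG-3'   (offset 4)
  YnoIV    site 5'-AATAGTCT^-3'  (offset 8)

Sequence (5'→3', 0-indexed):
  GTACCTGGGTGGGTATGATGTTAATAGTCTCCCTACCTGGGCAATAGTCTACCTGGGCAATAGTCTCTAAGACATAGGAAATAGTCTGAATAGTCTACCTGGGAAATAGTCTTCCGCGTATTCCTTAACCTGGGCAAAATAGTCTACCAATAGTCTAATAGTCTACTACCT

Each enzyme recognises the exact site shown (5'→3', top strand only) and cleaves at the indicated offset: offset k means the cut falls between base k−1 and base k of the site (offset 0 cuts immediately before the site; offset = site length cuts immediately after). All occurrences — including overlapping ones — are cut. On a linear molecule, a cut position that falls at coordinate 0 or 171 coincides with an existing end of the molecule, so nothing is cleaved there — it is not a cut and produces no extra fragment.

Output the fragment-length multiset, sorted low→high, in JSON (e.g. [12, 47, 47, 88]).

Site scan:
  IvoIII (ACCTGGG, off=4): starts [2, 34, 50, 96, 127] → cuts [6, 38, 54, 100, 131]
  YnoIV (AATAGTCT, off=8): starts [22, 42, 58, 79, 88, 104, 137, 148, 156] → cuts [30, 50, 66, 87, 96, 112, 145, 156, 164]

Pooled cuts: [6, 30, 38, 50, 54, 66, 87, 96, 100, 112, 131, 145, 156, 164]

Fragment lengths:
  [0,6): 6 bp
  [6,30): 24 bp
  [30,38): 8 bp
  [38,50): 12 bp
  [50,54): 4 bp
  [54,66): 12 bp
  [66,87): 21 bp
  [87,96): 9 bp
  [96,100): 4 bp
  [100,112): 12 bp
  [112,131): 19 bp
  [131,145): 14 bp
  [145,156): 11 bp
  [156,164): 8 bp
  [164,171): 7 bp

[4,4,6,7,8,8,9,11,12,12,12,14,19,21,24]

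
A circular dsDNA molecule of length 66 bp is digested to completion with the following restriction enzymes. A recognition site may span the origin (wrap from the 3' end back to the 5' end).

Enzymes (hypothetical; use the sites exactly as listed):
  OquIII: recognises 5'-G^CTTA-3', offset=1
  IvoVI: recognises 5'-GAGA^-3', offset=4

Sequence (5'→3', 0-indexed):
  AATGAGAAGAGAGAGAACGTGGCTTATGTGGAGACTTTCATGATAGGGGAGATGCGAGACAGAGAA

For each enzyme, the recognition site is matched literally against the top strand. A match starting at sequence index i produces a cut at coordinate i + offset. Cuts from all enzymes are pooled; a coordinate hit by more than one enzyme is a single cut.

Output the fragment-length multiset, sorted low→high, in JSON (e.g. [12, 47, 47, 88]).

Scan for sites:
  OquIII GCTTA/1: at [21] ⇒ [22]
  IvoVI GAGA/4: at [3, 8, 10, 12, 30, 48, 55, 61] ⇒ [7, 12, 14, 16, 34, 52, 59, 65]

All cut coordinates (distinct, sorted): [7, 12, 14, 16, 22, 34, 52, 59, 65]

Fragment lengths:
  7→12: 5 bp
  12→14: 2 bp
  14→16: 2 bp
  16→22: 6 bp
  22→34: 12 bp
  34→52: 18 bp
  52→59: 7 bp
  59→65: 6 bp
  65→7 (wrap): 66-65+7 = 8 bp

[2,2,5,6,6,7,8,12,18]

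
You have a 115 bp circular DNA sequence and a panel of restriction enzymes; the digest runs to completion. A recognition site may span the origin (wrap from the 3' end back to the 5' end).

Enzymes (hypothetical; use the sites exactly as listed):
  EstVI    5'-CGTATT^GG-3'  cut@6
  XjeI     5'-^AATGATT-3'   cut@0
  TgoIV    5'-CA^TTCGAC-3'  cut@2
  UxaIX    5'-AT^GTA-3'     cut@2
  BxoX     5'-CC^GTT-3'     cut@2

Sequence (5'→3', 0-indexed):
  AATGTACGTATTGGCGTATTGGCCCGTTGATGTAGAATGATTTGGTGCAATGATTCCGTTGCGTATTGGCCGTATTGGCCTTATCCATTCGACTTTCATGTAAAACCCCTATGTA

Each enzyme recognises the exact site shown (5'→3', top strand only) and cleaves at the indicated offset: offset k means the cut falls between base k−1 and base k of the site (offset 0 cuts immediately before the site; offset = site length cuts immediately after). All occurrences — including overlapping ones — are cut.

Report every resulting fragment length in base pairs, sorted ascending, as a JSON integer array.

[4,5,6,6,8,9,9,9,10,11,12,13,13]

Scan for sites:
  EstVI (CGTATTGG, off=6): starts [6, 14, 61, 70] → cuts [12, 20, 67, 76]
  XjeI (AATGATT, off=0): starts [35, 48] → cuts [35, 48]
  TgoIV (CATTCGAC, off=2): starts [85] → cuts [87]
  UxaIX (ATGTA, off=2): starts [1, 29, 97, 110] → cuts [3, 31, 99, 112]
  BxoX (CCGTT, off=2): starts [23, 55] → cuts [25, 57]

All cut coordinates (distinct, sorted): [3, 12, 20, 25, 31, 35, 48, 57, 67, 76, 87, 99, 112]

Fragment lengths:
  3→12: 9 bp
  12→20: 8 bp
  20→25: 5 bp
  25→31: 6 bp
  31→35: 4 bp
  35→48: 13 bp
  48→57: 9 bp
  57→67: 10 bp
  67→76: 9 bp
  76→87: 11 bp
  87→99: 12 bp
  99→112: 13 bp
  112→3 (wrap): 115-112+3 = 6 bp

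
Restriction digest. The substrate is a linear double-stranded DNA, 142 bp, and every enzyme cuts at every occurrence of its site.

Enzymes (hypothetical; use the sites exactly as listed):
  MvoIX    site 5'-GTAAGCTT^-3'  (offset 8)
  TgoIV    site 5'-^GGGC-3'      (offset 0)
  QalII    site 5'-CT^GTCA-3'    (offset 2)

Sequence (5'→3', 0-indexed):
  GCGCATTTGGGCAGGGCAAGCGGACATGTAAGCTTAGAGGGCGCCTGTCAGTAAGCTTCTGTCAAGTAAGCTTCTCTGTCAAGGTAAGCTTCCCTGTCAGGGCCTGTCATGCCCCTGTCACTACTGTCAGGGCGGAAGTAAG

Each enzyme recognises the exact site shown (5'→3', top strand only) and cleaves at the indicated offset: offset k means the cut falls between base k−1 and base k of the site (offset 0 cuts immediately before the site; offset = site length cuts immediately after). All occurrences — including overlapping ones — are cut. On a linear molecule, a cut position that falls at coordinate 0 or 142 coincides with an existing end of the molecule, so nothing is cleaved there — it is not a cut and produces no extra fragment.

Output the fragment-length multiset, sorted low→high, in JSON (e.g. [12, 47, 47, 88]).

Per-enzyme occurrences:
  MvoIX (GTAAGCTT, off=8): starts [27, 50, 65, 83] → cuts [35, 58, 73, 91]
  TgoIV (GGGC, off=0): starts [8, 13, 38, 99, 129] → cuts [8, 13, 38, 99, 129]
  QalII (CTGTCA, off=2): starts [44, 58, 75, 93, 103, 114, 123] → cuts [46, 60, 77, 95, 105, 116, 125]

Pooled cuts: [8, 13, 35, 38, 46, 58, 60, 73, 77, 91, 95, 99, 105, 116, 125, 129]

Fragments:
  [0,8): 8 bp
  [8,13): 5 bp
  [13,35): 22 bp
  [35,38): 3 bp
  [38,46): 8 bp
  [46,58): 12 bp
  [58,60): 2 bp
  [60,73): 13 bp
  [73,77): 4 bp
  [77,91): 14 bp
  [91,95): 4 bp
  [95,99): 4 bp
  [99,105): 6 bp
  [105,116): 11 bp
  [116,125): 9 bp
  [125,129): 4 bp
  [129,142): 13 bp

[2,3,4,4,4,4,5,6,8,8,9,11,12,13,13,14,22]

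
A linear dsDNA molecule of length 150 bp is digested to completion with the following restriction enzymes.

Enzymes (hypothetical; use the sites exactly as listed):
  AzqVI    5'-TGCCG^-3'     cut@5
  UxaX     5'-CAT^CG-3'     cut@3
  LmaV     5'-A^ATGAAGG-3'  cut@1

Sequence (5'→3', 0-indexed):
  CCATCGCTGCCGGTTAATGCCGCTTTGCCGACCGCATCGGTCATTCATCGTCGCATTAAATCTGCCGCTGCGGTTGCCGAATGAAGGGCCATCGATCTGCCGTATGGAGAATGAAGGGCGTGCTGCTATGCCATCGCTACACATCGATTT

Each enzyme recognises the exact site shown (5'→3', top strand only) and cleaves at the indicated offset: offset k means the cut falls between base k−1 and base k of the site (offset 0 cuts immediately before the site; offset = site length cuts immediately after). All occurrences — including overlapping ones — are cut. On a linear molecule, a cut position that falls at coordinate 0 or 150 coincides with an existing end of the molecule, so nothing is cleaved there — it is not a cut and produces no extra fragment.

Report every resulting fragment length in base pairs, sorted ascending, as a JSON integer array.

[1,4,6,7,8,8,8,10,10,10,11,12,12,19,24]

Scan for sites:
  AzqVI (TGCCG, off=5): starts [7, 17, 25, 62, 74, 97] → cuts [12, 22, 30, 67, 79, 102]
  UxaX (CATCG, off=3): starts [1, 34, 45, 89, 131, 141] → cuts [4, 37, 48, 92, 134, 144]
  LmaV (AATGAAGG, off=1): starts [79, 109] → cuts [80, 110]

Pooled cuts: [4, 12, 22, 30, 37, 48, 67, 79, 80, 92, 102, 110, 134, 144]

Fragment lengths:
  [0,4): 4 bp
  [4,12): 8 bp
  [12,22): 10 bp
  [22,30): 8 bp
  [30,37): 7 bp
  [37,48): 11 bp
  [48,67): 19 bp
  [67,79): 12 bp
  [79,80): 1 bp
  [80,92): 12 bp
  [92,102): 10 bp
  [102,110): 8 bp
  [110,134): 24 bp
  [134,144): 10 bp
  [144,150): 6 bp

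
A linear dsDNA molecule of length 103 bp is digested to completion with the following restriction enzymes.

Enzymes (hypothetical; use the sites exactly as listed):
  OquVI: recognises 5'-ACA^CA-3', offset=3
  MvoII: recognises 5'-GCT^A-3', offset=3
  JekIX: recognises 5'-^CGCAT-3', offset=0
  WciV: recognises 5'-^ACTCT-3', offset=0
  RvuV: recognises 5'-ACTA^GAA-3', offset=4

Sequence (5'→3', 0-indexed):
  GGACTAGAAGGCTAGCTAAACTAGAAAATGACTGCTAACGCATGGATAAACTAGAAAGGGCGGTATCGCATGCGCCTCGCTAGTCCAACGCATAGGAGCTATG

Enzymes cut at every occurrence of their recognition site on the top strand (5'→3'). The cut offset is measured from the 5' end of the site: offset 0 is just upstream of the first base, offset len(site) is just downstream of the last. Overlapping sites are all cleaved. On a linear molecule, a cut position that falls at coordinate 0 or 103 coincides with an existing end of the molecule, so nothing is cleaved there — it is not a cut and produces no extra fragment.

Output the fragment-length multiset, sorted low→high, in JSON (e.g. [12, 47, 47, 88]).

Per-enzyme occurrences:
  OquVI (ACACA, off=3): no sites
  MvoII (GCTA, off=3): starts [10, 14, 33, 78, 97] → cuts [13, 17, 36, 81, 100]
  JekIX (CGCAT, off=0): starts [38, 66, 88] → cuts [38, 66, 88]
  WciV (ACTCT, off=0): no sites
  RvuV (ACTAGAA, off=4): starts [2, 19, 49] → cuts [6, 23, 53]

All cut coordinates (distinct, sorted): [6, 13, 17, 23, 36, 38, 53, 66, 81, 88, 100]

Fragments:
  [0,6): 6 bp
  [6,13): 7 bp
  [13,17): 4 bp
  [17,23): 6 bp
  [23,36): 13 bp
  [36,38): 2 bp
  [38,53): 15 bp
  [53,66): 13 bp
  [66,81): 15 bp
  [81,88): 7 bp
  [88,100): 12 bp
  [100,103): 3 bp

[2,3,4,6,6,7,7,12,13,13,15,15]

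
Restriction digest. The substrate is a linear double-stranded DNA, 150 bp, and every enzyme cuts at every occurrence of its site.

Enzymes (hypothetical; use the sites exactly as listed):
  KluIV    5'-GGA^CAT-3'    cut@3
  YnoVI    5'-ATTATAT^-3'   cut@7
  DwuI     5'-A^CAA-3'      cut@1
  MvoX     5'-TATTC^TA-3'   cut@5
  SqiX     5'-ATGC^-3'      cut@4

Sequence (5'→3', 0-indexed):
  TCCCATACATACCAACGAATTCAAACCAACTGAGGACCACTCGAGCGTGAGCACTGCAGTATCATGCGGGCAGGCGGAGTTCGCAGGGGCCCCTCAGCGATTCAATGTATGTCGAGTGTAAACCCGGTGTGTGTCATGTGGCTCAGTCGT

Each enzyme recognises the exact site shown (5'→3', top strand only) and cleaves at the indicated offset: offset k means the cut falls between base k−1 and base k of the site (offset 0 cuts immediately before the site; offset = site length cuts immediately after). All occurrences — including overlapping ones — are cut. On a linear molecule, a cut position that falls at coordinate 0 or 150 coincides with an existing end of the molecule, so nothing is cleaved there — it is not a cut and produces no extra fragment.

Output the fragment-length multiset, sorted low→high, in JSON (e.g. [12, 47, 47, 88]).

Per-enzyme occurrences:
  KluIV (GGACAT, off=3): no sites
  YnoVI (ATTATAT, off=7): no sites
  DwuI (ACAA, off=1): no sites
  MvoX (TATTCTA, off=5): no sites
  SqiX (ATGC, off=4): starts [63] → cuts [67]

All cut coordinates (distinct, sorted): [67]

Fragments:
  [0,67): 67 bp
  [67,150): 83 bp

[67,83]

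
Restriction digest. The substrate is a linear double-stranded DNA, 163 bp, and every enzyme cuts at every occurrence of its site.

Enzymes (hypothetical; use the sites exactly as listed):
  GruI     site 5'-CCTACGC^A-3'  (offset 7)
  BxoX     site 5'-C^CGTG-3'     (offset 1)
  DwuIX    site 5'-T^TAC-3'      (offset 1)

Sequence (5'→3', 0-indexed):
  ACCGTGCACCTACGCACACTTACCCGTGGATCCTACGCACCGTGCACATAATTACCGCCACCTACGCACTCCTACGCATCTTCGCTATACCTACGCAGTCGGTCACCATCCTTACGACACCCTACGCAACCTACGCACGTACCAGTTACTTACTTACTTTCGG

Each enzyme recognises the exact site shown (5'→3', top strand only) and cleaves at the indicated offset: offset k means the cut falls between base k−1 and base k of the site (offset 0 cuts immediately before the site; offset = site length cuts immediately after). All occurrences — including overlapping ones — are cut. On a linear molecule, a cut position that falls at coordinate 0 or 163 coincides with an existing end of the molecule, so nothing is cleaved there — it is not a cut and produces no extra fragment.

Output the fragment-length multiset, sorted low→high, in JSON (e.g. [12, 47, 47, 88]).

Per-enzyme occurrences:
  GruI CCTACGCA/7: at [8, 31, 60, 70, 89, 120, 129] ⇒ [15, 38, 67, 77, 96, 127, 136]
  BxoX CCGTG/1: at [1, 23, 39] ⇒ [2, 24, 40]
  DwuIX TTAC/1: at [19, 51, 111, 145, 149, 153] ⇒ [20, 52, 112, 146, 150, 154]

Pooled cuts: [2, 15, 20, 24, 38, 40, 52, 67, 77, 96, 112, 127, 136, 146, 150, 154]

Fragments:
  [0,2): 2 bp
  [2,15): 13 bp
  [15,20): 5 bp
  [20,24): 4 bp
  [24,38): 14 bp
  [38,40): 2 bp
  [40,52): 12 bp
  [52,67): 15 bp
  [67,77): 10 bp
  [77,96): 19 bp
  [96,112): 16 bp
  [112,127): 15 bp
  [127,136): 9 bp
  [136,146): 10 bp
  [146,150): 4 bp
  [150,154): 4 bp
  [154,163): 9 bp

[2,2,4,4,4,5,9,9,10,10,12,13,14,15,15,16,19]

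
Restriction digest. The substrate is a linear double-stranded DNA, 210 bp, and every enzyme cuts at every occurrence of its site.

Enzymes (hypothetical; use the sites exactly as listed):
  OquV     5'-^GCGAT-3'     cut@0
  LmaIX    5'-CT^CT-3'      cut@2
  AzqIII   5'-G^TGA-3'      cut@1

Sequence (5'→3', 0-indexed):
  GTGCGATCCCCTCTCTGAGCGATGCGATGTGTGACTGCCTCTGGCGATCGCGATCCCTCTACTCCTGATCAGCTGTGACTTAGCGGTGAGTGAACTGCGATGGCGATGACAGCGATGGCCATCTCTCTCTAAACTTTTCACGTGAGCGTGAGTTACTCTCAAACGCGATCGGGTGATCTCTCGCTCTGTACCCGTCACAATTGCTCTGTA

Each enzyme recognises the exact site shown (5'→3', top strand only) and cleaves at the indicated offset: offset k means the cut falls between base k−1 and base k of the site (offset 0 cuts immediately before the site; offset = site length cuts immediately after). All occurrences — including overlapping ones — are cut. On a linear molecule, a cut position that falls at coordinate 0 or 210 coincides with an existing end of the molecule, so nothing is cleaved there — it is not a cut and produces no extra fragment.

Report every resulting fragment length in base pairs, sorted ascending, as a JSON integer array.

Scan for sites:
  OquV GCGAT/0: at [2, 18, 23, 43, 49, 96, 102, 111, 164] ⇒ [2, 18, 23, 43, 49, 96, 102, 111, 164]
  LmaIX CTCT/2: at [10, 12, 38, 56, 122, 124, 126, 155, 177, 183, 203] ⇒ [12, 14, 40, 58, 124, 126, 128, 157, 179, 185, 205]
  AzqIII GTGA/1: at [30, 74, 85, 89, 141, 147, 172] ⇒ [31, 75, 86, 90, 142, 148, 173]

All cut coordinates (distinct, sorted): [2, 12, 14, 18, 23, 31, 40, 43, 49, 58, 75, 86, 90, 96, 102, 111, 124, 126, 128, 142, 148, 157, 164, 173, 179, 185, 205]

Fragment lengths:
  [0,2): 2 bp
  [2,12): 10 bp
  [12,14): 2 bp
  [14,18): 4 bp
  [18,23): 5 bp
  [23,31): 8 bp
  [31,40): 9 bp
  [40,43): 3 bp
  [43,49): 6 bp
  [49,58): 9 bp
  [58,75): 17 bp
  [75,86): 11 bp
  [86,90): 4 bp
  [90,96): 6 bp
  [96,102): 6 bp
  [102,111): 9 bp
  [111,124): 13 bp
  [124,126): 2 bp
  [126,128): 2 bp
  [128,142): 14 bp
  [142,148): 6 bp
  [148,157): 9 bp
  [157,164): 7 bp
  [164,173): 9 bp
  [173,179): 6 bp
  [179,185): 6 bp
  [185,205): 20 bp
  [205,210): 5 bp

[2,2,2,2,3,4,4,5,5,6,6,6,6,6,6,7,8,9,9,9,9,9,10,11,13,14,17,20]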